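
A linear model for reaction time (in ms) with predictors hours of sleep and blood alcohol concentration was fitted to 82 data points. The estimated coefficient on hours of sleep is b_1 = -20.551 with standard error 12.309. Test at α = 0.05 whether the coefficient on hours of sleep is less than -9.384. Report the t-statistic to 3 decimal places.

t = -0.907

H₀: β₁ = -9.384 vs H₁: β₁ < -9.384.
t = (b_1 − β₁⁰)/SE = (-20.551 − (-9.384)) / 12.309 = -0.907.
df = n − k − 1 = 82 − 2 − 1 = 79.
One-sided p ≈ 0.1835, which is ≥ 0.05, so fail to reject H₀.
The data do not give significant evidence that the true slope on hours of sleep is below -9.384 ms per unit, holding the other predictors fixed.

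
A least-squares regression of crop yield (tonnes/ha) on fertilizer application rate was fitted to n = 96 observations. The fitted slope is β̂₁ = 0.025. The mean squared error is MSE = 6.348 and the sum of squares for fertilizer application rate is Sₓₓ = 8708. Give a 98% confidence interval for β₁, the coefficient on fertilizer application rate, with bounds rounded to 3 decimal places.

SE(β̂₁) = √(MSE/Sₓₓ) = √(6.348/8708) = 0.0269997.
df = n − 2 = 94.
t* = t_{0.01, 94} = 2.366674.
Margin = t* × SE = 2.366674 × 0.0269997 = 0.06390.
CI: 0.025 ± 0.06390 → (-0.039, 0.089).
With 98% confidence, each one-unit increase in fertilizer application rate is associated with a change of between -0.039 and 0.089 tonnes/ha in crop yield.

(-0.039, 0.089)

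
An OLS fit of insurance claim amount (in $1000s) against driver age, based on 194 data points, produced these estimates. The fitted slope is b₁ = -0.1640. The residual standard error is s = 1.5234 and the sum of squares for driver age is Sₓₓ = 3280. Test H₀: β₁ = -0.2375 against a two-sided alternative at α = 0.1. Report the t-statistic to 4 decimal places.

t = 2.7632

SE(b₁) = s/√Sₓₓ = 1.5234/√3280 = 0.0265997.
t = (-0.1640 − (-0.2375)) / 0.0265997 = 2.7632.
df = n − 2 = 192.
Two-sided p ≈ 0.0063, which is < 0.1, so reject H₀.
There is evidence that the true slope on driver age differs from -0.2375 $1000s per unit.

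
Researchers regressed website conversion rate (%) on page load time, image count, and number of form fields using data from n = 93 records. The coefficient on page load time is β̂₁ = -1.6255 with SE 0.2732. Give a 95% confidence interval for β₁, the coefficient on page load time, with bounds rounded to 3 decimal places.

df = n − k − 1 = 93 − 3 − 1 = 89.
t* = t_{0.025, 89} = 1.986979.
Margin = t* × SE = 1.986979 × 0.2732 = 0.54284.
CI: -1.6255 ± 0.54284 → (-2.168, -1.083).
With 95% confidence, each one-unit increase in page load time is associated with a change of between -2.168 and -1.083 % in website conversion rate, holding the other predictors fixed.

(-2.168, -1.083)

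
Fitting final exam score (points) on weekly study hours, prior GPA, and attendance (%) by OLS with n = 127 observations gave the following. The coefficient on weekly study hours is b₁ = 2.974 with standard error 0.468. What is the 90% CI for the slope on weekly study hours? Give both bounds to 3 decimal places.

df = n − k − 1 = 127 − 3 − 1 = 123.
t* = t_{0.05, 123} = 1.657336.
Margin = t* × SE = 1.657336 × 0.468 = 0.77563.
CI: 2.974 ± 0.77563 → (2.198, 3.750).
With 90% confidence, each one-unit increase in weekly study hours is associated with a change of between 2.198 and 3.750 points in final exam score, holding the other predictors fixed.

(2.198, 3.750)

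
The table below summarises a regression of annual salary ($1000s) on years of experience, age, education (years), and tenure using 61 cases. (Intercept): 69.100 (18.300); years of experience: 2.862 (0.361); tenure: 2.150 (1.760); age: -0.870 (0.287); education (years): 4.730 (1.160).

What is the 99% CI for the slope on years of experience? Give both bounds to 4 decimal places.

Read off: b = 2.862, SE = 0.361 for years of experience.
df = n − k − 1 = 61 − 4 − 1 = 56.
t* = t_{0.005, 56} = 2.666512.
Margin = t* × SE = 2.666512 × 0.361 = 0.962611.
CI: 2.862 ± 0.962611 → (1.8994, 3.8246).

(1.8994, 3.8246)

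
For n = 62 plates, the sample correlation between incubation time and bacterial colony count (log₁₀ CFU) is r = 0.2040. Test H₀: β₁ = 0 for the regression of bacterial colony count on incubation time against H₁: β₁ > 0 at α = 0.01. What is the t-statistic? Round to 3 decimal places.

t = 1.614

t = r·√(n − 2)/√(1 − r²) = 0.2040·√60/√0.958384 = 1.614.
df = n − 2 = 60.
One-sided p ≈ 0.0559, which is ≥ 0.01, so fail to reject H₀.
The data do not give significant evidence of a linear association between incubation time and bacterial colony count.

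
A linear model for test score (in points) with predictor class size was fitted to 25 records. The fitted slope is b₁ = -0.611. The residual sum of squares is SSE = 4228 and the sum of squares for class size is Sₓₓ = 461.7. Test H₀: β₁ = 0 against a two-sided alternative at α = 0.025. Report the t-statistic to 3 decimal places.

MSE = SSE/(n − 2) = 4228/23 = 183.826.
SE(b₁) = √(MSE/Sₓₓ) = √(183.826/461.7) = 0.630992.
t = -0.611 / 0.630992 = -0.968.
df = n − 2 = 23.
Two-sided p ≈ 0.3430, which is ≥ 0.025, so fail to reject H₀.
The data do not give significant evidence of an association between class size and test score.

t = -0.968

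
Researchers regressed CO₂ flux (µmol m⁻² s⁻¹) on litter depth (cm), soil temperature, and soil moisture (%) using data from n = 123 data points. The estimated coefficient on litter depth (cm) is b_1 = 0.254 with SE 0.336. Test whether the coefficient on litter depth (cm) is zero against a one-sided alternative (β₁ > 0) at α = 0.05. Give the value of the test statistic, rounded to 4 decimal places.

H₀: β₁ = 0 vs H₁: β₁ > 0.
t = (b_1 − β₁⁰)/SE = 0.254 / 0.336 = 0.7560.
df = n − k − 1 = 123 − 3 − 1 = 119.
One-sided p ≈ 0.2256, which is ≥ 0.05, so fail to reject H₀.
The data do not give significant evidence that the true slope on litter depth (cm) is positive, holding the other predictors fixed.

t = 0.7560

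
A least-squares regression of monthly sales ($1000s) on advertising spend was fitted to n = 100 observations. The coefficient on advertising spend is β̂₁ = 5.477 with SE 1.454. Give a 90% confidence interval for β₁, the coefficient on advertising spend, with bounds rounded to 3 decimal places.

(3.063, 7.891)

df = n − 2 = 100 − 2 = 98.
t* = t_{0.05, 98} = 1.660551.
Margin = t* × SE = 1.660551 × 1.454 = 2.41444.
CI: 5.477 ± 2.41444 → (3.063, 7.891).
With 90% confidence, each one-unit increase in advertising spend is associated with a change of between 3.063 and 7.891 $1000s in monthly sales.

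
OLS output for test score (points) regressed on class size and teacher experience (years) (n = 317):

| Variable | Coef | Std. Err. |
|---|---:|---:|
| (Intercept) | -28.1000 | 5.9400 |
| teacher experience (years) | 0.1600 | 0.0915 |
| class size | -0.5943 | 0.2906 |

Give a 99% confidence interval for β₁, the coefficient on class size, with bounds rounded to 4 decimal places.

Read off: b = -0.5943, SE = 0.2906 for class size.
df = n − k − 1 = 317 − 2 − 1 = 314.
t* = t_{0.005, 314} = 2.591577.
Margin = t* × SE = 2.591577 × 0.2906 = 0.753112.
CI: -0.5943 ± 0.753112 → (-1.3474, 0.1588).

(-1.3474, 0.1588)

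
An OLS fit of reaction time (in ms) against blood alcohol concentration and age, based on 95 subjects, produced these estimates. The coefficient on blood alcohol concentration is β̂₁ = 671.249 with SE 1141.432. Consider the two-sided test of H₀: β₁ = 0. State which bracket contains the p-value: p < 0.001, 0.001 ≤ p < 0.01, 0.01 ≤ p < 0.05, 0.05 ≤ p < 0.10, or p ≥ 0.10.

t = 671.249 / 1141.432 = 0.588.
df = n − k − 1 = 95 − 2 − 1 = 92.
Two-sided p = 2·P(T_{92} > |t|) ≈ 0.5579.
So p ≥ 0.10.

p ≥ 0.10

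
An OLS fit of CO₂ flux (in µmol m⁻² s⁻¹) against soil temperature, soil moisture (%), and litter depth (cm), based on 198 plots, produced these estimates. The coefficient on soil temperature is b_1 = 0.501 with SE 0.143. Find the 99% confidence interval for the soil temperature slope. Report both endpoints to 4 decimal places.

(0.1290, 0.8730)

df = n − k − 1 = 198 − 3 − 1 = 194.
t* = t_{0.005, 194} = 2.601409.
Margin = t* × SE = 2.601409 × 0.143 = 0.372001.
CI: 0.501 ± 0.372001 → (0.1290, 0.8730).
With 99% confidence, each one-unit increase in soil temperature is associated with a change of between 0.1290 and 0.8730 µmol m⁻² s⁻¹ in CO₂ flux, holding the other predictors fixed.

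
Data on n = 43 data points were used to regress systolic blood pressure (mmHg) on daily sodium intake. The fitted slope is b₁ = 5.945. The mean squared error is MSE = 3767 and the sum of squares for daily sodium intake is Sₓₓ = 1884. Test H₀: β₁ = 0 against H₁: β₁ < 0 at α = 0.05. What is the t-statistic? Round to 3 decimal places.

t = 4.204

SE(b₁) = √(MSE/Sₓₓ) = √(3767/1884) = 1.41403.
t = 5.945 / 1.41403 = 4.204.
df = n − 2 = 41.
One-sided p ≈ 0.9999, which is ≥ 0.05, so fail to reject H₀.
The data do not give significant evidence that the true slope on daily sodium intake is negative.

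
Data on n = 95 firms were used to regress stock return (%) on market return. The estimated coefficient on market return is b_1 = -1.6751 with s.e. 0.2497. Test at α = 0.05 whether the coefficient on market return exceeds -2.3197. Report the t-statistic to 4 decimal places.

t = 2.5815

H₀: β₁ = -2.3197 vs H₁: β₁ > -2.3197.
t = (b_1 − β₁⁰)/SE = (-1.6751 − (-2.3197)) / 0.2497 = 2.5815.
df = n − 2 = 95 − 2 = 93.
One-sided p ≈ 0.0057, which is < 0.05, so reject H₀.
There is evidence that the true slope on market return exceeds -2.3197 % per unit.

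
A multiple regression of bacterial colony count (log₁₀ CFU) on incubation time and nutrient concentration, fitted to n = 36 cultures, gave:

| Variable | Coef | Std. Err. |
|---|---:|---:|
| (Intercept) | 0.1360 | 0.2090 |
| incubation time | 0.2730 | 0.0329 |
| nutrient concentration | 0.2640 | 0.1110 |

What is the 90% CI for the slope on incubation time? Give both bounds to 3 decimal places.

(0.217, 0.329)

Read off: b = 0.2730, SE = 0.0329 for incubation time.
df = n − k − 1 = 36 − 2 − 1 = 33.
t* = t_{0.05, 33} = 1.69236.
Margin = t* × SE = 1.69236 × 0.0329 = 0.05568.
CI: 0.2730 ± 0.05568 → (0.217, 0.329).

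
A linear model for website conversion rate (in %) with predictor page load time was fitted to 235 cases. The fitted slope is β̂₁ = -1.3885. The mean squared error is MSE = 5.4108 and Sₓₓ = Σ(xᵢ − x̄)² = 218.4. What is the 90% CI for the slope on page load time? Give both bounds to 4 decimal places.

(-1.6484, -1.1286)

SE(β̂₁) = √(MSE/Sₓₓ) = √(5.4108/218.4) = 0.1574.
df = n − 2 = 233.
t* = t_{0.05, 233} = 1.65142.
Margin = t* × SE = 1.65142 × 0.1574 = 0.259933.
CI: -1.3885 ± 0.259933 → (-1.6484, -1.1286).
With 90% confidence, each one-unit increase in page load time is associated with a change of between -1.6484 and -1.1286 % in website conversion rate.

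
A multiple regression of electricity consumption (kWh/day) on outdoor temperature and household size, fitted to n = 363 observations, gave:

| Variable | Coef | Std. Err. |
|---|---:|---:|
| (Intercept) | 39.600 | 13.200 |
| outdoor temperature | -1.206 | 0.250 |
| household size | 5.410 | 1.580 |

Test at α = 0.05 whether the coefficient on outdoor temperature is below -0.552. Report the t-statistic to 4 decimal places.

Read off: b = -1.206, SE = 0.250 for outdoor temperature.
H₀: β₁ = -0.552 vs H₁: β₁ < -0.552.
t = (-1.206 − (-0.552)) / 0.250 = -2.6160.
df = n − k − 1 = 363 − 2 − 1 = 360.
One-sided p ≈ 0.0046, which is < 0.05, so reject H₀.
There is evidence that the true slope on outdoor temperature is below -0.552 kWh/day per unit, holding the other predictors fixed.

t = -2.6160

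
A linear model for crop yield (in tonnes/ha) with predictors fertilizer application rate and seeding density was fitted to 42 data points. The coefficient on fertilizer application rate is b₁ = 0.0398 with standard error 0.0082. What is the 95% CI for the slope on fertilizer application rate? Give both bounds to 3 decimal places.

df = n − k − 1 = 42 − 2 − 1 = 39.
t* = t_{0.025, 39} = 2.022691.
Margin = t* × SE = 2.022691 × 0.0082 = 0.01659.
CI: 0.0398 ± 0.01659 → (0.023, 0.056).
With 95% confidence, each one-unit increase in fertilizer application rate is associated with a change of between 0.023 and 0.056 tonnes/ha in crop yield, holding the other predictors fixed.

(0.023, 0.056)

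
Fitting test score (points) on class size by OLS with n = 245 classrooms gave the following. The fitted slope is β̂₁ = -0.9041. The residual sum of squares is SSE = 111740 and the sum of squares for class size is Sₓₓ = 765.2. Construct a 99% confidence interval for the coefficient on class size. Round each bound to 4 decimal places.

MSE = SSE/(n − 2) = 111740/243 = 459.835.
SE(β̂₁) = √(MSE/Sₓₓ) = √(459.835/765.2) = 0.7752.
df = n − 2 = 243.
t* = t_{0.005, 243} = 2.596212.
Margin = t* × SE = 2.596212 × 0.7752 = 2.012584.
CI: -0.9041 ± 2.012584 → (-2.9167, 1.1085).
With 99% confidence, each one-unit increase in class size is associated with a change of between -2.9167 and 1.1085 points in test score.

(-2.9167, 1.1085)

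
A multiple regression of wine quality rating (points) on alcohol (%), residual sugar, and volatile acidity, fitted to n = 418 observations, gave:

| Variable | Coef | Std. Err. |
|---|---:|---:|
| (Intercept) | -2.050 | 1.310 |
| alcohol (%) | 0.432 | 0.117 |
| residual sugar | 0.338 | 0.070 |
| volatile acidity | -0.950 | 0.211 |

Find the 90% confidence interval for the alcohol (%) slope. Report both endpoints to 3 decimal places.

(0.239, 0.625)

Read off: b = 0.432, SE = 0.117 for alcohol (%).
df = n − k − 1 = 418 − 3 − 1 = 414.
t* = t_{0.05, 414} = 1.648543.
Margin = t* × SE = 1.648543 × 0.117 = 0.19288.
CI: 0.432 ± 0.19288 → (0.239, 0.625).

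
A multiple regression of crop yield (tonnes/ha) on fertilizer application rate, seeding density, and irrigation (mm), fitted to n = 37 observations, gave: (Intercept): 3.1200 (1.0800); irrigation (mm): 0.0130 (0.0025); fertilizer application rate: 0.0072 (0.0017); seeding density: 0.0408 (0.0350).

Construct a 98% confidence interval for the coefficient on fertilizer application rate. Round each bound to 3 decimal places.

Read off: b = 0.0072, SE = 0.0017 for fertilizer application rate.
df = n − k − 1 = 37 − 3 − 1 = 33.
t* = t_{0.01, 33} = 2.444794.
Margin = t* × SE = 2.444794 × 0.0017 = 0.00416.
CI: 0.0072 ± 0.00416 → (0.003, 0.011).

(0.003, 0.011)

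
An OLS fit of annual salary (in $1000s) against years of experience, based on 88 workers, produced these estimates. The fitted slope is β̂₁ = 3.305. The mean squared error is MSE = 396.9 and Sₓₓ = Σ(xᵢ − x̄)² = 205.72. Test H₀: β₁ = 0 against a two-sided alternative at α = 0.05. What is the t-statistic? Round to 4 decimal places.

t = 2.3794

SE(β̂₁) = √(MSE/Sₓₓ) = √(396.9/205.72) = 1.389.
t = 3.305 / 1.389 = 2.3794.
df = n − 2 = 86.
Two-sided p ≈ 0.0196, which is < 0.05, so reject H₀.
There is evidence that years of experience is associated with annual salary.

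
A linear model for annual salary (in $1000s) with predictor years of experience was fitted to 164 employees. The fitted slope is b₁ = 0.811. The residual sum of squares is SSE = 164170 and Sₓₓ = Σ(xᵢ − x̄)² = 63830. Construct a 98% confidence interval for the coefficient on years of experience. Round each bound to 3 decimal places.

MSE = SSE/(n − 2) = 164170/162 = 1013.4.
SE(b₁) = √(MSE/Sₓₓ) = √(1013.4/63830) = 0.126002.
df = n − 2 = 162.
t* = t_{0.01, 162} = 2.349586.
Margin = t* × SE = 2.349586 × 0.126002 = 0.29605.
CI: 0.811 ± 0.29605 → (0.515, 1.107).
With 98% confidence, each one-unit increase in years of experience is associated with a change of between 0.515 and 1.107 $1000s in annual salary.

(0.515, 1.107)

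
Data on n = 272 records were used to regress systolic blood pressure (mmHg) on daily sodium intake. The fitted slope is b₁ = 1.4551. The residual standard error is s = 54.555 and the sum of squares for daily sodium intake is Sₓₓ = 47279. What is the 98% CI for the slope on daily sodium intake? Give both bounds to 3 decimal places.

(0.868, 2.042)

SE(b₁) = s/√Sₓₓ = 54.555/√47279 = 0.2509.
df = n − 2 = 270.
t* = t_{0.01, 270} = 2.340238.
Margin = t* × SE = 2.340238 × 0.2509 = 0.58717.
CI: 1.4551 ± 0.58717 → (0.868, 2.042).
With 98% confidence, each one-unit increase in daily sodium intake is associated with a change of between 0.868 and 2.042 mmHg in systolic blood pressure.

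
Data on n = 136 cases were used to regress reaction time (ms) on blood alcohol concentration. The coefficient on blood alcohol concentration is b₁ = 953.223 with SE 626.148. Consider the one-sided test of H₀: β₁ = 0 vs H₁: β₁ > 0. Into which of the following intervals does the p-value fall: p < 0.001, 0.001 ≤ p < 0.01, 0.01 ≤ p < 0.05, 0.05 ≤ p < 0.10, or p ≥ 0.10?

t = 953.223 / 626.148 = 1.522.
df = n − 2 = 136 − 2 = 134.
One-sided p = P(T_{134} > t) ≈ 0.0651.
So 0.05 ≤ p < 0.10.

0.05 ≤ p < 0.10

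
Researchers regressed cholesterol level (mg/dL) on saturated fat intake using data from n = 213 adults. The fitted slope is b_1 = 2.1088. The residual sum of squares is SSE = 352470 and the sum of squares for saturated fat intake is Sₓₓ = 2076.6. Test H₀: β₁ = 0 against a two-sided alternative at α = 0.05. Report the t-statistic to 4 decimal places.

MSE = SSE/(n − 2) = 352470/211 = 1670.47.
SE(b_1) = √(MSE/Sₓₓ) = √(1670.47/2076.6) = 0.896899.
t = 2.1088 / 0.896899 = 2.3512.
df = n − 2 = 211.
Two-sided p ≈ 0.0196, which is < 0.05, so reject H₀.
There is evidence that saturated fat intake is associated with cholesterol level.

t = 2.3512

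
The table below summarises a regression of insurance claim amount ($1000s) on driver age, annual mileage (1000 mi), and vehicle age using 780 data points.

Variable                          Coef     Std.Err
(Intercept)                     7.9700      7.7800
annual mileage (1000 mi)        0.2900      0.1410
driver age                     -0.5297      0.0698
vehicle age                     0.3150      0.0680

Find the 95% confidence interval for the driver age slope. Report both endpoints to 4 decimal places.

(-0.6667, -0.3927)

Read off: b = -0.5297, SE = 0.0698 for driver age.
df = n − k − 1 = 780 − 3 − 1 = 776.
t* = t_{0.025, 776} = 1.963026.
Margin = t* × SE = 1.963026 × 0.0698 = 0.137019.
CI: -0.5297 ± 0.137019 → (-0.6667, -0.3927).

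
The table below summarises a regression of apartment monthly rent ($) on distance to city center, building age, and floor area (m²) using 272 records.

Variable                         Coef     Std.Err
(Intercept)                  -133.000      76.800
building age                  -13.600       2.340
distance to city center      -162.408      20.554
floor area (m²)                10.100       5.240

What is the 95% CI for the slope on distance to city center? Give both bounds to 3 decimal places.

Read off: b = -162.408, SE = 20.554 for distance to city center.
df = n − k − 1 = 272 − 3 − 1 = 268.
t* = t_{0.025, 268} = 1.968855.
Margin = t* × SE = 1.968855 × 20.554 = 40.46785.
CI: -162.408 ± 40.46785 → (-202.876, -121.940).

(-202.876, -121.940)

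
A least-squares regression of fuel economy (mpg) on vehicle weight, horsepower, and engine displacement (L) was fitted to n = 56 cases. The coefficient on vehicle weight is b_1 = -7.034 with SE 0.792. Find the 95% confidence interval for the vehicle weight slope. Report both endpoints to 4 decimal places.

df = n − k − 1 = 56 − 3 − 1 = 52.
t* = t_{0.025, 52} = 2.006647.
Margin = t* × SE = 2.006647 × 0.792 = 1.589264.
CI: -7.034 ± 1.589264 → (-8.6233, -5.4447).
With 95% confidence, each one-unit increase in vehicle weight is associated with a change of between -8.6233 and -5.4447 mpg in fuel economy, holding the other predictors fixed.

(-8.6233, -5.4447)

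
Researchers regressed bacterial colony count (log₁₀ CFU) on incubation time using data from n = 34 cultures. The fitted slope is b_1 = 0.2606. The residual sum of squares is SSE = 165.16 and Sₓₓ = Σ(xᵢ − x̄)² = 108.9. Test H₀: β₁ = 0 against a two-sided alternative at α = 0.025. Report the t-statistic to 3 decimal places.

t = 1.197

MSE = SSE/(n − 2) = 165.16/32 = 5.16125.
SE(b_1) = √(MSE/Sₓₓ) = √(5.16125/108.9) = 0.217703.
t = 0.2606 / 0.217703 = 1.197.
df = n − 2 = 32.
Two-sided p ≈ 0.2401, which is ≥ 0.025, so fail to reject H₀.
The data do not give significant evidence of an association between incubation time and bacterial colony count.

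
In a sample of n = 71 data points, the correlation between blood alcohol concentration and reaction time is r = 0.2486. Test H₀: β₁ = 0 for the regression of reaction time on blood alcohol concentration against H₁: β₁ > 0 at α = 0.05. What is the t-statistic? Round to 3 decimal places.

t = r·√(n − 2)/√(1 − r²) = 0.2486·√69/√0.938198 = 2.132.
df = n − 2 = 69.
One-sided p ≈ 0.0183, which is < 0.05, so reject H₀.
There is evidence of a linear association between blood alcohol concentration and reaction time.

t = 2.132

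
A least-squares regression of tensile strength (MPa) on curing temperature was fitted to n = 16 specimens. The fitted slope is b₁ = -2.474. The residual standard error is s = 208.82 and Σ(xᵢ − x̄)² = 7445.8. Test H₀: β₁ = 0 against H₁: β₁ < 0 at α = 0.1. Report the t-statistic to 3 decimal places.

SE(b₁) = s/√Sₓₓ = 208.82/√7445.8 = 2.42001.
t = -2.474 / 2.42001 = -1.022.
df = n − 2 = 14.
One-sided p ≈ 0.1620, which is ≥ 0.1, so fail to reject H₀.
The data do not give significant evidence that the true slope on curing temperature is negative.

t = -1.022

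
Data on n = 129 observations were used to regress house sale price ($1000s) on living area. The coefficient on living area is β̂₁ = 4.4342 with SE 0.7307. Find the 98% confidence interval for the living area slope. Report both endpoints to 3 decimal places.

(2.713, 6.156)

df = n − 2 = 129 − 2 = 127.
t* = t_{0.01, 127} = 2.356069.
Margin = t* × SE = 2.356069 × 0.7307 = 1.72158.
CI: 4.4342 ± 1.72158 → (2.713, 6.156).
With 98% confidence, each one-unit increase in living area is associated with a change of between 2.713 and 6.156 $1000s in house sale price.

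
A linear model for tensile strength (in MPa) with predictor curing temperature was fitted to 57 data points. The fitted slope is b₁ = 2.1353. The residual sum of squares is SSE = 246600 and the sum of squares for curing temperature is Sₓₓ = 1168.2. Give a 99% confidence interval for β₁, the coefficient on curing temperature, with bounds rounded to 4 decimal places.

MSE = SSE/(n − 2) = 246600/55 = 4483.64.
SE(b₁) = √(MSE/Sₓₓ) = √(4483.64/1168.2) = 1.9591.
df = n − 2 = 55.
t* = t_{0.005, 55} = 2.668216.
Margin = t* × SE = 2.668216 × 1.9591 = 5.227302.
CI: 2.1353 ± 5.227302 → (-3.0920, 7.3626).
With 99% confidence, each one-unit increase in curing temperature is associated with a change of between -3.0920 and 7.3626 MPa in tensile strength.

(-3.0920, 7.3626)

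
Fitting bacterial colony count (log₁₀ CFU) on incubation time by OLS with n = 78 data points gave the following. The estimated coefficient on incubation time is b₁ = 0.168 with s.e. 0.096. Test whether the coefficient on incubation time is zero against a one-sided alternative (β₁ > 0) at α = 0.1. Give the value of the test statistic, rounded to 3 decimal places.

t = 1.750

H₀: β₁ = 0 vs H₁: β₁ > 0.
t = (b₁ − β₁⁰)/SE = 0.168 / 0.096 = 1.750.
df = n − 2 = 78 − 2 = 76.
One-sided p ≈ 0.0421, which is < 0.1, so reject H₀.
There is evidence that the true slope on incubation time is positive.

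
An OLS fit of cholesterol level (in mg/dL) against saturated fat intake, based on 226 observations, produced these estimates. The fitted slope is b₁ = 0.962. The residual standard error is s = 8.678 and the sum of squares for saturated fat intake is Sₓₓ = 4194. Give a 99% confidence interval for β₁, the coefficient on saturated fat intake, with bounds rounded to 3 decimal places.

SE(b₁) = s/√Sₓₓ = 8.678/√4194 = 0.134.
df = n − 2 = 224.
t* = t_{0.005, 224} = 2.597955.
Margin = t* × SE = 2.597955 × 0.134 = 0.34813.
CI: 0.962 ± 0.34813 → (0.614, 1.310).
With 99% confidence, each one-unit increase in saturated fat intake is associated with a change of between 0.614 and 1.310 mg/dL in cholesterol level.

(0.614, 1.310)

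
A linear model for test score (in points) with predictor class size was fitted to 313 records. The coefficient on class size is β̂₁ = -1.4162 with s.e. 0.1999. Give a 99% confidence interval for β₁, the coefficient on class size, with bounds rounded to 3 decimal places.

(-1.934, -0.898)

df = n − 2 = 313 − 2 = 311.
t* = t_{0.005, 311} = 2.59173.
Margin = t* × SE = 2.59173 × 0.1999 = 0.51809.
CI: -1.4162 ± 0.51809 → (-1.934, -0.898).
With 99% confidence, each one-unit increase in class size is associated with a change of between -1.934 and -0.898 points in test score.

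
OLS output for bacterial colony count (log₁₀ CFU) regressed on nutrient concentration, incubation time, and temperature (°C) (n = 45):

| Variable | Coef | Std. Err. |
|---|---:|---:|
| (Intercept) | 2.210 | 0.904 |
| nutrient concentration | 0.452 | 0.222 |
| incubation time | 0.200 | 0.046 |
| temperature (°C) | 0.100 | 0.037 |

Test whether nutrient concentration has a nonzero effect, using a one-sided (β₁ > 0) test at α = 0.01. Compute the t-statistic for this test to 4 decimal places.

Read off: b = 0.452, SE = 0.222 for nutrient concentration.
H₀: β₁ = 0 vs H₁: β₁ > 0.
t = 0.452 / 0.222 = 2.0360.
df = n − k − 1 = 45 − 3 − 1 = 41.
One-sided p ≈ 0.0241, which is ≥ 0.01, so fail to reject H₀.
The data do not give significant evidence that the true slope on nutrient concentration is positive, holding the other predictors fixed.

t = 2.0360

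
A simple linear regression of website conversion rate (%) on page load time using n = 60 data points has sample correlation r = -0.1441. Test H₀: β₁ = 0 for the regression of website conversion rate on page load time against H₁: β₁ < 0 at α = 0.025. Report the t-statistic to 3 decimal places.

t = r·√(n − 2)/√(1 − r²) = -0.1441·√58/√0.979235 = -1.109.
df = n − 2 = 58.
One-sided p ≈ 0.1360, which is ≥ 0.025, so fail to reject H₀.
The data do not give significant evidence of a linear association between page load time and website conversion rate.

t = -1.109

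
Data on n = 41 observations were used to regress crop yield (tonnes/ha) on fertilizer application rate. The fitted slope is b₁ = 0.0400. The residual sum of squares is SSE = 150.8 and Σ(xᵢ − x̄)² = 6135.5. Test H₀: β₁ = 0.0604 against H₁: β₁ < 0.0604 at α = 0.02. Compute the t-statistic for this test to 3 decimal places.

t = -0.813

MSE = SSE/(n − 2) = 150.8/39 = 3.86667.
SE(b₁) = √(MSE/Sₓₓ) = √(3.86667/6135.5) = 0.025104.
t = (0.0400 − 0.0604) / 0.025104 = -0.813.
df = n − 2 = 39.
One-sided p ≈ 0.2107, which is ≥ 0.02, so fail to reject H₀.
The data do not give significant evidence that the true slope on fertilizer application rate is below 0.0604 tonnes/ha per unit.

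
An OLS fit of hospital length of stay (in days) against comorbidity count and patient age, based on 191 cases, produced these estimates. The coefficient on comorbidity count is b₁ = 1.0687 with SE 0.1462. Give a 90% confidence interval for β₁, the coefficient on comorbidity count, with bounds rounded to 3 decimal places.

(0.827, 1.310)

df = n − k − 1 = 191 − 2 − 1 = 188.
t* = t_{0.05, 188} = 1.652999.
Margin = t* × SE = 1.652999 × 0.1462 = 0.24167.
CI: 1.0687 ± 0.24167 → (0.827, 1.310).
With 90% confidence, each one-unit increase in comorbidity count is associated with a change of between 0.827 and 1.310 days in hospital length of stay, holding the other predictors fixed.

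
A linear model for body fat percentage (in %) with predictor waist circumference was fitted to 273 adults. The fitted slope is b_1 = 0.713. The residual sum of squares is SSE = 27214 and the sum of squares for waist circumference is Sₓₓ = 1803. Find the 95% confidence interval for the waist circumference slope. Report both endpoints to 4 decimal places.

(0.2484, 1.1776)

MSE = SSE/(n − 2) = 27214/271 = 100.421.
SE(b_1) = √(MSE/Sₓₓ) = √(100.421/1803) = 0.236001.
df = n − 2 = 271.
t* = t_{0.025, 271} = 1.968756.
Margin = t* × SE = 1.968756 × 0.236001 = 0.464628.
CI: 0.713 ± 0.464628 → (0.2484, 1.1776).
With 95% confidence, each one-unit increase in waist circumference is associated with a change of between 0.2484 and 1.1776 % in body fat percentage.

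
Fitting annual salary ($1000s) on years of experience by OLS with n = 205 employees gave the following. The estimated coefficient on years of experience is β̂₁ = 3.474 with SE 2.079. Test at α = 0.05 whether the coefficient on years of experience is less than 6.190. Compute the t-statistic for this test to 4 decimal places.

t = -1.3064

H₀: β₁ = 6.190 vs H₁: β₁ < 6.190.
t = (β̂₁ − β₁⁰)/SE = (3.474 − 6.190) / 2.079 = -1.3064.
df = n − 2 = 205 − 2 = 203.
One-sided p ≈ 0.0964, which is ≥ 0.05, so fail to reject H₀.
The data do not give significant evidence that the true slope on years of experience is below 6.190 $1000s per unit.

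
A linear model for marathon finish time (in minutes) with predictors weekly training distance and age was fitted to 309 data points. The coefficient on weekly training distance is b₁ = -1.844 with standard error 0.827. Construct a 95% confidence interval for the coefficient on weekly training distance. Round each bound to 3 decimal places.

df = n − k − 1 = 309 − 2 − 1 = 306.
t* = t_{0.025, 306} = 1.967747.
Margin = t* × SE = 1.967747 × 0.827 = 1.62733.
CI: -1.844 ± 1.62733 → (-3.471, -0.217).
With 95% confidence, each one-unit increase in weekly training distance is associated with a change of between -3.471 and -0.217 minutes in marathon finish time, holding the other predictors fixed.

(-3.471, -0.217)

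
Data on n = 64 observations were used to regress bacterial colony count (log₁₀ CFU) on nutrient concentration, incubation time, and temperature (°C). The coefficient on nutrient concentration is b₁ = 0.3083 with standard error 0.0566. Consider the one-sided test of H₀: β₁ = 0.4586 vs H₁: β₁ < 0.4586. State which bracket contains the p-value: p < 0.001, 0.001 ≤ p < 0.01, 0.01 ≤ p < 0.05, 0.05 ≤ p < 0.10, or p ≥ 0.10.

0.001 ≤ p < 0.01

t = (0.3083 − 0.4586) / 0.0566 = -2.655.
df = n − k − 1 = 64 − 3 − 1 = 60.
One-sided p = P(T_{60} < t) ≈ 0.0051.
So 0.001 ≤ p < 0.01.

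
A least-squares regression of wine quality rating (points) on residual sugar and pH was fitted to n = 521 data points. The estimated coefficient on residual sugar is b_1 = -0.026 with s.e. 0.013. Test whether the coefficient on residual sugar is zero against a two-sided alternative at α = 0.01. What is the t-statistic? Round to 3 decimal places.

H₀: β₁ = 0 vs H₁: β₁ ≠ 0.
t = (b_1 − β₁⁰)/SE = -0.026 / 0.013 = -2.000.
df = n − k − 1 = 521 − 2 − 1 = 518.
Two-sided p ≈ 0.0460, which is ≥ 0.01, so fail to reject H₀.
The data do not give significant evidence of an association between residual sugar and wine quality rating, after adjusting for the other predictors.

t = -2.000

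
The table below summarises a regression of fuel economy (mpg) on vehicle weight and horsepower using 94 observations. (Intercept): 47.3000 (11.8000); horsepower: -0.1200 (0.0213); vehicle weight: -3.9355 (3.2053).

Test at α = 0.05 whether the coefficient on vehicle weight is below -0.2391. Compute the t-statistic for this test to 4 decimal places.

Read off: b = -3.9355, SE = 3.2053 for vehicle weight.
H₀: β₁ = -0.2391 vs H₁: β₁ < -0.2391.
t = (-3.9355 − (-0.2391)) / 3.2053 = -1.1532.
df = n − k − 1 = 94 − 2 − 1 = 91.
One-sided p ≈ 0.1259, which is ≥ 0.05, so fail to reject H₀.
The data do not give significant evidence that the true slope on vehicle weight is below -0.2391 mpg per unit, holding the other predictors fixed.

t = -1.1532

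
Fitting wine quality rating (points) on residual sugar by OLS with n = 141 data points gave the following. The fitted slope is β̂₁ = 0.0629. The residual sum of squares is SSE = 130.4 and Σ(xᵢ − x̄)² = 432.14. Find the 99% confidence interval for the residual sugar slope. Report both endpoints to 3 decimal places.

MSE = SSE/(n − 2) = 130.4/139 = 0.938129.
SE(β̂₁) = √(MSE/Sₓₓ) = √(0.938129/432.14) = 0.0465928.
df = n − 2 = 139.
t* = t_{0.005, 139} = 2.611662.
Margin = t* × SE = 2.611662 × 0.0465928 = 0.12168.
CI: 0.0629 ± 0.12168 → (-0.059, 0.185).
With 99% confidence, each one-unit increase in residual sugar is associated with a change of between -0.059 and 0.185 points in wine quality rating.

(-0.059, 0.185)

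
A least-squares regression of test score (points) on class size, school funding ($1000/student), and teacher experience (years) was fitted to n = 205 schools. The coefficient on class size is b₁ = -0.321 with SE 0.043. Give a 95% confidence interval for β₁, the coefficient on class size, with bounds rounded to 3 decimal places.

df = n − k − 1 = 205 − 3 − 1 = 201.
t* = t_{0.025, 201} = 1.971837.
Margin = t* × SE = 1.971837 × 0.043 = 0.08479.
CI: -0.321 ± 0.08479 → (-0.406, -0.236).
With 95% confidence, each one-unit increase in class size is associated with a change of between -0.406 and -0.236 points in test score, holding the other predictors fixed.

(-0.406, -0.236)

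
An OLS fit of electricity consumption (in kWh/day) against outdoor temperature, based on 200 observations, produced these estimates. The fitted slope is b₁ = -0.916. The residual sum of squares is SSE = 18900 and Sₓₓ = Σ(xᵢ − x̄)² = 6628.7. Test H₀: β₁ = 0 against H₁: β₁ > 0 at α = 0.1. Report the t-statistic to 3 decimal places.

t = -7.633

MSE = SSE/(n − 2) = 18900/198 = 95.4545.
SE(b₁) = √(MSE/Sₓₓ) = √(95.4545/6628.7) = 0.120001.
t = -0.916 / 0.120001 = -7.633.
df = n − 2 = 198.
One-sided p ≈ 1.0000, which is ≥ 0.1, so fail to reject H₀.
The data do not give significant evidence that the true slope on outdoor temperature is positive.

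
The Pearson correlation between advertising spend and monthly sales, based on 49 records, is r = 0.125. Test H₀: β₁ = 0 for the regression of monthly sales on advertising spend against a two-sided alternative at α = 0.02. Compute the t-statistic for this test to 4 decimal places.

t = r·√(n − 2)/√(1 − r²) = 0.125·√47/√0.984375 = 0.8637.
df = n − 2 = 47.
Two-sided p ≈ 0.3921, which is ≥ 0.02, so fail to reject H₀.
The data do not give significant evidence of a linear association between advertising spend and monthly sales.

t = 0.8637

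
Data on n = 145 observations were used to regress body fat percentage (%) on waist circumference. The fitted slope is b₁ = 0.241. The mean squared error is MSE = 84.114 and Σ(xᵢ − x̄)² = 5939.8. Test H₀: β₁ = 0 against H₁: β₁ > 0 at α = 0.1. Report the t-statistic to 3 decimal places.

t = 2.025

SE(b₁) = √(MSE/Sₓₓ) = √(84.114/5939.8) = 0.119.
t = 0.241 / 0.119 = 2.025.
df = n − 2 = 143.
One-sided p ≈ 0.0224, which is < 0.1, so reject H₀.
There is evidence that the true slope on waist circumference is positive.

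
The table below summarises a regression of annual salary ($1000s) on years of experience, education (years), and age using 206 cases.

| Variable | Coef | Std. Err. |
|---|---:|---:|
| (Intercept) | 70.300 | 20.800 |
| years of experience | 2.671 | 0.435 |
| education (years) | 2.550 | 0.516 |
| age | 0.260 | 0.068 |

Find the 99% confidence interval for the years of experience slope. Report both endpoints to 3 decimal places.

Read off: b = 2.671, SE = 0.435 for years of experience.
df = n − k − 1 = 206 − 3 − 1 = 202.
t* = t_{0.005, 202} = 2.600387.
Margin = t* × SE = 2.600387 × 0.435 = 1.13117.
CI: 2.671 ± 1.13117 → (1.540, 3.802).

(1.540, 3.802)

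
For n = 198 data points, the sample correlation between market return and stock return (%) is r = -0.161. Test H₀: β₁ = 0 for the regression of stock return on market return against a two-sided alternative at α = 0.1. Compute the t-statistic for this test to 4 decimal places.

t = r·√(n − 2)/√(1 − r²) = -0.161·√196/√0.974079 = -2.2838.
df = n − 2 = 196.
Two-sided p ≈ 0.0235, which is < 0.1, so reject H₀.
There is evidence of a linear association between market return and stock return.

t = -2.2838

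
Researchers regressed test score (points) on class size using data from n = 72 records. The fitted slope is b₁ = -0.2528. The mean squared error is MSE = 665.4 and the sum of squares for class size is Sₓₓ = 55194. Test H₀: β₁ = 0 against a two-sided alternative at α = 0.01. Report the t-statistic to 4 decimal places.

t = -2.3024

SE(b₁) = √(MSE/Sₓₓ) = √(665.4/55194) = 0.109798.
t = -0.2528 / 0.109798 = -2.3024.
df = n − 2 = 70.
Two-sided p ≈ 0.0243, which is ≥ 0.01, so fail to reject H₀.
The data do not give significant evidence of an association between class size and test score.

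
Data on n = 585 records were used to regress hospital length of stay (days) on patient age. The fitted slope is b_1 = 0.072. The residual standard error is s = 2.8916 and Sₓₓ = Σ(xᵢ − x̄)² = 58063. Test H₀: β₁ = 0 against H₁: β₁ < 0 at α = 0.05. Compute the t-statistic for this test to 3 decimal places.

SE(b_1) = s/√Sₓₓ = 2.8916/√58063 = 0.0120002.
t = 0.072 / 0.0120002 = 6.000.
df = n − 2 = 583.
One-sided p ≈ 1.0000, which is ≥ 0.05, so fail to reject H₀.
The data do not give significant evidence that the true slope on patient age is negative.

t = 6.000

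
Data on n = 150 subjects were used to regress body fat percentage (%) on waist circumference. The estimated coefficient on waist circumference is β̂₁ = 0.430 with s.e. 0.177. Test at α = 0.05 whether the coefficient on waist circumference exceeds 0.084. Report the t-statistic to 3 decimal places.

t = 1.955

H₀: β₁ = 0.084 vs H₁: β₁ > 0.084.
t = (β̂₁ − β₁⁰)/SE = (0.430 − 0.084) / 0.177 = 1.955.
df = n − 2 = 150 − 2 = 148.
One-sided p ≈ 0.0262, which is < 0.05, so reject H₀.
There is evidence that the true slope on waist circumference exceeds 0.084 % per unit.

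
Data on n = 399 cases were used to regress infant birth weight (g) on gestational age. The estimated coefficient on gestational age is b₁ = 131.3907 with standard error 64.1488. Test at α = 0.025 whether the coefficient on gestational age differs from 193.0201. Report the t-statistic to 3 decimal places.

H₀: β₁ = 193.0201 vs H₁: β₁ ≠ 193.0201.
t = (b₁ − β₁⁰)/SE = (131.3907 − 193.0201) / 64.1488 = -0.961.
df = n − 2 = 399 − 2 = 397.
Two-sided p ≈ 0.3373, which is ≥ 0.025, so fail to reject H₀.
The data are consistent with a true slope of 193.0201 g per unit of gestational age.

t = -0.961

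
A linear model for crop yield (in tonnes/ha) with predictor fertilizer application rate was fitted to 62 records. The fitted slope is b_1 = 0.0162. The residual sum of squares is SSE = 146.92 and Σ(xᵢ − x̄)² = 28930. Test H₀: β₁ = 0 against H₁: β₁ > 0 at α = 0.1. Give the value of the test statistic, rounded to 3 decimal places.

t = 1.761

MSE = SSE/(n − 2) = 146.92/60 = 2.44867.
SE(b_1) = √(MSE/Sₓₓ) = √(2.44867/28930) = 0.00920006.
t = 0.0162 / 0.00920006 = 1.761.
df = n − 2 = 60.
One-sided p ≈ 0.0417, which is < 0.1, so reject H₀.
There is evidence that the true slope on fertilizer application rate is positive.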